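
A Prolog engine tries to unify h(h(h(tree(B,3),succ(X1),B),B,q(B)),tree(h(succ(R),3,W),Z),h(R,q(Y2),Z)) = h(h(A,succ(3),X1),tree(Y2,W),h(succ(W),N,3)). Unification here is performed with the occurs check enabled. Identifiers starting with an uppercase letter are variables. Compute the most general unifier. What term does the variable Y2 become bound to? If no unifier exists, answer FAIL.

h(succ(succ(3)),3,3)

Decompose h/3: h(h(tree(B,3),succ(X1),B),B,q(B)) = h(A,succ(3),X1),  tree(h(succ(R),3,W),Z) = tree(Y2,W),  h(R,q(Y2),Z) = h(succ(W),N,3).
Decompose h/3: h(tree(B,3),succ(X1),B) = A,  B = succ(3),  q(B) = X1.
Bind A := h(tree(B,3),succ(X1),B); no other remaining equation mentions A.
Bind B := succ(3); substituting into the one remaining equation that mentions B gives: q(succ(3)) = X1. Substituting into the earlier binding gives A := h(tree(succ(3),3),succ(X1),succ(3)).
Bind X1 := q(succ(3)); no other remaining equation mentions X1. Substituting into the earlier binding gives A := h(tree(succ(3),3),succ(q(succ(3))),succ(3)).
Decompose tree/2: h(succ(R),3,W) = Y2,  Z = W.
Bind Y2 := h(succ(R),3,W); substituting into the one remaining equation that mentions Y2 gives: h(R,q(h(succ(R),3,W)),Z) = h(succ(W),N,3).
Bind Z := W; substituting into the remaining equation gives: h(R,q(h(succ(R),3,W)),W) = h(succ(W),N,3).
Decompose h/3: R = succ(W),  q(h(succ(R),3,W)) = N,  W = 3.
Bind R := succ(W); substituting into the one remaining equation that mentions R gives: q(h(succ(succ(W)),3,W)) = N. Substituting into the earlier binding gives Y2 := h(succ(succ(W)),3,W).
Bind N := q(h(succ(succ(W)),3,W)); no other remaining equation mentions N.
Bind W := 3. Substituting into the earlier bindings gives Y2 := h(succ(succ(3)),3,3), Z := 3, R := succ(3), N := q(h(succ(succ(3)),3,3)).
MGU = { A ↦ h(tree(succ(3),3),succ(q(succ(3))),succ(3)), B ↦ succ(3), X1 ↦ q(succ(3)), Y2 ↦ h(succ(succ(3)),3,3), Z ↦ 3, R ↦ succ(3), N ↦ q(h(succ(succ(3)),3,3)), W ↦ 3 }, so Y2 ↦ h(succ(succ(3)),3,3).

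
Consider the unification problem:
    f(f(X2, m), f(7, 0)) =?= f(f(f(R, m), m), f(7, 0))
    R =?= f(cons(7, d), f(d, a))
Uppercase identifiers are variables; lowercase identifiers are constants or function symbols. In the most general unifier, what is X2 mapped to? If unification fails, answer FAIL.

Decompose f/2: f(X2, m) =?= f(f(R, m), m),  f(7, 0) =?= f(7, 0).
Decompose f/2: X2 =?= f(R, m),  m =?= m.
Bind X2 := f(R, m); no other remaining equation mentions X2.
Delete trivial equation m =?= m.
Delete trivial equation f(7, 0) =?= f(7, 0).
Bind R := f(cons(7, d), f(d, a)). Substituting into the earlier binding gives X2 := f(f(cons(7, d), f(d, a)), m).
MGU = { X2 ↦ f(f(cons(7, d), f(d, a)), m), R ↦ f(cons(7, d), f(d, a)) }, so X2 ↦ f(f(cons(7, d), f(d, a)), m).

f(f(cons(7, d), f(d, a)), m)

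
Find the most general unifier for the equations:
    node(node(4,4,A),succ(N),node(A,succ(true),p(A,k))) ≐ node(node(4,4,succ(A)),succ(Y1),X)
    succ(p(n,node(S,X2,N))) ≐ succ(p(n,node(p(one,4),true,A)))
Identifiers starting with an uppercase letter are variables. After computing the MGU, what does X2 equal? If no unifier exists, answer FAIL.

Decompose node/3: node(4,4,A) ≐ node(4,4,succ(A)),  succ(N) ≐ succ(Y1),  node(A,succ(true),p(A,k)) ≐ X.
Decompose node/3: 4 ≐ 4,  4 ≐ 4,  A ≐ succ(A).
Delete trivial equation 4 ≐ 4.
Delete trivial equation 4 ≐ 4.
Occurs check fails: A occurs in succ(A); the equation A ≐ succ(A) has no finite solution.

FAIL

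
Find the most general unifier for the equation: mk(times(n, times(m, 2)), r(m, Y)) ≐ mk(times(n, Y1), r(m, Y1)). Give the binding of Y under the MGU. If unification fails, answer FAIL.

Decompose mk/2: times(n, times(m, 2)) ≐ times(n, Y1),  r(m, Y) ≐ r(m, Y1).
Decompose times/2: n ≐ n,  times(m, 2) ≐ Y1.
Delete trivial equation n ≐ n.
Bind Y1 := times(m, 2); substituting into the remaining equation gives: r(m, Y) ≐ r(m, times(m, 2)).
Decompose r/2: m ≐ m,  Y ≐ times(m, 2).
Delete trivial equation m ≐ m.
Bind Y := times(m, 2).
MGU = { Y1 := times(m, 2), Y := times(m, 2) }, so Y := times(m, 2).

times(m, 2)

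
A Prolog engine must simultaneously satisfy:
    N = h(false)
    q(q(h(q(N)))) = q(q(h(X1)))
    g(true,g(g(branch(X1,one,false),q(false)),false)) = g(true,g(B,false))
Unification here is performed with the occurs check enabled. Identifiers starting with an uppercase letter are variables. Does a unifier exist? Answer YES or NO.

YES

Bind N := h(false); substituting into the one remaining equation that mentions N gives: q(q(h(q(h(false))))) = q(q(h(X1))).
Decompose q/1: q(h(q(h(false)))) = q(h(X1)).
Decompose q/1: h(q(h(false))) = h(X1).
Decompose h/1: q(h(false)) = X1.
Bind X1 := q(h(false)); substituting into the remaining equation gives: g(true,g(g(branch(q(h(false)),one,false),q(false)),false)) = g(true,g(B,false)).
Decompose g/2: true = true,  g(g(branch(q(h(false)),one,false),q(false)),false) = g(B,false).
Delete trivial equation true = true.
Decompose g/2: g(branch(q(h(false)),one,false),q(false)) = B,  false = false.
Bind B := g(branch(q(h(false)),one,false),q(false)); no other remaining equation mentions B.
Delete trivial equation false = false.
No equations remain and no clash or occurs-check failure arose, so a unifier exists.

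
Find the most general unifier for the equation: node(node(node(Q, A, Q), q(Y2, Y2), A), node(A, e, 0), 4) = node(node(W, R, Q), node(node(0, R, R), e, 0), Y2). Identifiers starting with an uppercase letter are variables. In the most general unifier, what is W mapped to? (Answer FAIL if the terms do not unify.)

Decompose node/3: node(node(Q, A, Q), q(Y2, Y2), A) = node(W, R, Q),  node(A, e, 0) = node(node(0, R, R), e, 0),  4 = Y2.
Decompose node/3: node(Q, A, Q) = W,  q(Y2, Y2) = R,  A = Q.
Bind W := node(Q, A, Q); no other remaining equation mentions W.
Bind R := q(Y2, Y2); substituting into the one remaining equation that mentions R gives: node(A, e, 0) = node(node(0, q(Y2, Y2), q(Y2, Y2)), e, 0).
Bind A := Q; substituting into the one remaining equation that mentions A gives: node(Q, e, 0) = node(node(0, q(Y2, Y2), q(Y2, Y2)), e, 0). Substituting into the earlier binding gives W := node(Q, Q, Q).
Decompose node/3: Q = node(0, q(Y2, Y2), q(Y2, Y2)),  e = e,  0 = 0.
Bind Q := node(0, q(Y2, Y2), q(Y2, Y2)); no other remaining equation mentions Q. Substituting into the earlier bindings gives W := node(node(0, q(Y2, Y2), q(Y2, Y2)), node(0, q(Y2, Y2), q(Y2, Y2)), node(0, q(Y2, Y2), q(Y2, Y2))), A := node(0, q(Y2, Y2), q(Y2, Y2)).
Delete trivial equation e = e.
Delete trivial equation 0 = 0.
Bind Y2 := 4. Substituting into the earlier bindings gives W := node(node(0, q(4, 4), q(4, 4)), node(0, q(4, 4), q(4, 4)), node(0, q(4, 4), q(4, 4))), R := q(4, 4), A := node(0, q(4, 4), q(4, 4)), Q := node(0, q(4, 4), q(4, 4)).
MGU = { W -> node(node(0, q(4, 4), q(4, 4)), node(0, q(4, 4), q(4, 4)), node(0, q(4, 4), q(4, 4))), R -> q(4, 4), A -> node(0, q(4, 4), q(4, 4)), Q -> node(0, q(4, 4), q(4, 4)), Y2 -> 4 }, so W -> node(node(0, q(4, 4), q(4, 4)), node(0, q(4, 4), q(4, 4)), node(0, q(4, 4), q(4, 4))).

node(node(0, q(4, 4), q(4, 4)), node(0, q(4, 4), q(4, 4)), node(0, q(4, 4), q(4, 4)))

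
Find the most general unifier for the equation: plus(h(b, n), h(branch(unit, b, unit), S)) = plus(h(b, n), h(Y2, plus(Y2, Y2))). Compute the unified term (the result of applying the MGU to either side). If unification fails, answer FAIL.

plus(h(b, n), h(branch(unit, b, unit), plus(branch(unit, b, unit), branch(unit, b, unit))))

Decompose plus/2: h(b, n) = h(b, n),  h(branch(unit, b, unit), S) = h(Y2, plus(Y2, Y2)).
Delete trivial equation h(b, n) = h(b, n).
Decompose h/2: branch(unit, b, unit) = Y2,  S = plus(Y2, Y2).
Bind Y2 := branch(unit, b, unit); substituting into the remaining equation gives: S = plus(branch(unit, b, unit), branch(unit, b, unit)).
Bind S := plus(branch(unit, b, unit), branch(unit, b, unit)).
Applying the MGU to either side gives plus(h(b, n), h(branch(unit, b, unit), plus(branch(unit, b, unit), branch(unit, b, unit)))).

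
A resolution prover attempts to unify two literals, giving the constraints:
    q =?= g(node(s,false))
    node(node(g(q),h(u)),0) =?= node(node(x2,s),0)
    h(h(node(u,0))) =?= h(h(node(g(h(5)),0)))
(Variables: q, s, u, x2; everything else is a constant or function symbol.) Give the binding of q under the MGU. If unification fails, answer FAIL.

g(node(h(g(h(5))),false))

Bind q := g(node(s,false)); substituting into the one remaining equation that mentions q gives: node(node(g(g(node(s,false))),h(u)),0) =?= node(node(x2,s),0).
Decompose node/2: node(g(g(node(s,false))),h(u)) =?= node(x2,s),  0 =?= 0.
Decompose node/2: g(g(node(s,false))) =?= x2,  h(u) =?= s.
Bind x2 := g(g(node(s,false))); no other remaining equation mentions x2.
Bind s := h(u); no other remaining equation mentions s. Substituting into the earlier bindings gives q := g(node(h(u),false)), x2 := g(g(node(h(u),false))).
Delete trivial equation 0 =?= 0.
Decompose h/1: h(node(u,0)) =?= h(node(g(h(5)),0)).
Decompose h/1: node(u,0) =?= node(g(h(5)),0).
Decompose node/2: u =?= g(h(5)),  0 =?= 0.
Bind u := g(h(5)); no other remaining equation mentions u. Substituting into the earlier bindings gives q := g(node(h(g(h(5))),false)), x2 := g(g(node(h(g(h(5))),false))), s := h(g(h(5))).
Delete trivial equation 0 =?= 0.
MGU = { q -> g(node(h(g(h(5))),false)), x2 -> g(g(node(h(g(h(5))),false))), s -> h(g(h(5))), u -> g(h(5)) }, so q -> g(node(h(g(h(5))),false)).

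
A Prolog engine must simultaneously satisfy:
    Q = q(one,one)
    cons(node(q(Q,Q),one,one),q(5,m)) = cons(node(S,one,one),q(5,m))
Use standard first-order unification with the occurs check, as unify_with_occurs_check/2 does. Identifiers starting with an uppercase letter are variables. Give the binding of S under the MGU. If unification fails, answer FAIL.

q(q(one,one),q(one,one))

Bind Q := q(one,one); substituting into the remaining equation gives: cons(node(q(q(one,one),q(one,one)),one,one),q(5,m)) = cons(node(S,one,one),q(5,m)).
Decompose cons/2: node(q(q(one,one),q(one,one)),one,one) = node(S,one,one),  q(5,m) = q(5,m).
Decompose node/3: q(q(one,one),q(one,one)) = S,  one = one,  one = one.
Bind S := q(q(one,one),q(one,one)); no other remaining equation mentions S.
Delete trivial equation one = one.
Delete trivial equation one = one.
Delete trivial equation q(5,m) = q(5,m).
MGU = { Q ↦ q(one,one), S ↦ q(q(one,one),q(one,one)) }, so S ↦ q(q(one,one),q(one,one)).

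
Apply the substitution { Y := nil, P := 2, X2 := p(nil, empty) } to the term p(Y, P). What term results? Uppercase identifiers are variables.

Replace each occurrence of Y with nil.
Replace each occurrence of P with 2.
Result: p(nil, 2).

p(nil, 2)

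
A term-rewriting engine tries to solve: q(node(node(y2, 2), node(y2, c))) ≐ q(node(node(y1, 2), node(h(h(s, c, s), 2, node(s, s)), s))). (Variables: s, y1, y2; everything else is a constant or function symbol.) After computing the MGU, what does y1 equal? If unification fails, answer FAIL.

Decompose q/1: node(node(y2, 2), node(y2, c)) ≐ node(node(y1, 2), node(h(h(s, c, s), 2, node(s, s)), s)).
Decompose node/2: node(y2, 2) ≐ node(y1, 2),  node(y2, c) ≐ node(h(h(s, c, s), 2, node(s, s)), s).
Decompose node/2: y2 ≐ y1,  2 ≐ 2.
Bind y2 := y1; substituting into the one remaining equation that mentions y2 gives: node(y1, c) ≐ node(h(h(s, c, s), 2, node(s, s)), s).
Delete trivial equation 2 ≐ 2.
Decompose node/2: y1 ≐ h(h(s, c, s), 2, node(s, s)),  c ≐ s.
Bind y1 := h(h(s, c, s), 2, node(s, s)); no other remaining equation mentions y1. Substituting into the earlier binding gives y2 := h(h(s, c, s), 2, node(s, s)).
Bind s := c. Substituting into the earlier bindings gives y2 := h(h(c, c, c), 2, node(c, c)), y1 := h(h(c, c, c), 2, node(c, c)).
MGU = { y2 -> h(h(c, c, c), 2, node(c, c)), y1 -> h(h(c, c, c), 2, node(c, c)), s -> c }, so y1 -> h(h(c, c, c), 2, node(c, c)).

h(h(c, c, c), 2, node(c, c))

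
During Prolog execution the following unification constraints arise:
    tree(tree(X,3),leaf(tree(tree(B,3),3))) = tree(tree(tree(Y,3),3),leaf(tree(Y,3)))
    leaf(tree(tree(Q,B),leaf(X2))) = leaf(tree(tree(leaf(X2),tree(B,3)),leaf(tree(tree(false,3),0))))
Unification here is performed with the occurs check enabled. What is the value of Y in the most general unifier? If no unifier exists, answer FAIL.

Decompose tree/2: tree(X,3) = tree(tree(Y,3),3),  leaf(tree(tree(B,3),3)) = leaf(tree(Y,3)).
Decompose tree/2: X = tree(Y,3),  3 = 3.
Bind X := tree(Y,3); no other remaining equation mentions X.
Delete trivial equation 3 = 3.
Decompose leaf/1: tree(tree(B,3),3) = tree(Y,3).
Decompose tree/2: tree(B,3) = Y,  3 = 3.
Bind Y := tree(B,3); no other remaining equation mentions Y. Substituting into the earlier binding gives X := tree(tree(B,3),3).
Delete trivial equation 3 = 3.
Decompose leaf/1: tree(tree(Q,B),leaf(X2)) = tree(tree(leaf(X2),tree(B,3)),leaf(tree(tree(false,3),0))).
Decompose tree/2: tree(Q,B) = tree(leaf(X2),tree(B,3)),  leaf(X2) = leaf(tree(tree(false,3),0)).
Decompose tree/2: Q = leaf(X2),  B = tree(B,3).
Bind Q := leaf(X2); no other remaining equation mentions Q.
Occurs check fails: B occurs in tree(B,3); the equation B = tree(B,3) has no finite solution.

FAIL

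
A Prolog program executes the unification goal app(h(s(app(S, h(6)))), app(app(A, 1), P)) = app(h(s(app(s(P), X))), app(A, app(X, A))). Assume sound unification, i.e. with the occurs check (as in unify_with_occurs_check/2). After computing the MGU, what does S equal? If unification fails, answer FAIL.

FAIL

Decompose app/2: h(s(app(S, h(6)))) = h(s(app(s(P), X))),  app(app(A, 1), P) = app(A, app(X, A)).
Decompose h/1: s(app(S, h(6))) = s(app(s(P), X)).
Decompose s/1: app(S, h(6)) = app(s(P), X).
Decompose app/2: S = s(P),  h(6) = X.
Bind S := s(P); no other remaining equation mentions S.
Bind X := h(6); substituting into the remaining equation gives: app(app(A, 1), P) = app(A, app(h(6), A)).
Decompose app/2: app(A, 1) = A,  P = app(h(6), A).
Occurs check fails: A occurs in app(A, 1); the equation A = app(A, 1) has no finite solution.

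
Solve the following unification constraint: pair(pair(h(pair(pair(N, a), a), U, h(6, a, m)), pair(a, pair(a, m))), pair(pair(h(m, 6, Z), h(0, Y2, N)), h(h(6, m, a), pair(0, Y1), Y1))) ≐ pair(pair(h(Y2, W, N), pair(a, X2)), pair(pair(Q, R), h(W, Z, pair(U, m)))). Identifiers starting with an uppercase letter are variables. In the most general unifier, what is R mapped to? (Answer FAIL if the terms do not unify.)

Decompose pair/2: pair(h(pair(pair(N, a), a), U, h(6, a, m)), pair(a, pair(a, m))) ≐ pair(h(Y2, W, N), pair(a, X2)),  pair(pair(h(m, 6, Z), h(0, Y2, N)), h(h(6, m, a), pair(0, Y1), Y1)) ≐ pair(pair(Q, R), h(W, Z, pair(U, m))).
Decompose pair/2: h(pair(pair(N, a), a), U, h(6, a, m)) ≐ h(Y2, W, N),  pair(a, pair(a, m)) ≐ pair(a, X2).
Decompose h/3: pair(pair(N, a), a) ≐ Y2,  U ≐ W,  h(6, a, m) ≐ N.
Bind Y2 := pair(pair(N, a), a); substituting into the one remaining equation that mentions Y2 gives: pair(pair(h(m, 6, Z), h(0, pair(pair(N, a), a), N)), h(h(6, m, a), pair(0, Y1), Y1)) ≐ pair(pair(Q, R), h(W, Z, pair(U, m))).
Bind U := W; substituting into the one remaining equation that mentions U gives: pair(pair(h(m, 6, Z), h(0, pair(pair(N, a), a), N)), h(h(6, m, a), pair(0, Y1), Y1)) ≐ pair(pair(Q, R), h(W, Z, pair(W, m))).
Bind N := h(6, a, m); substituting into the one remaining equation that mentions N gives: pair(pair(h(m, 6, Z), h(0, pair(pair(h(6, a, m), a), a), h(6, a, m))), h(h(6, m, a), pair(0, Y1), Y1)) ≐ pair(pair(Q, R), h(W, Z, pair(W, m))). Substituting into the earlier binding gives Y2 := pair(pair(h(6, a, m), a), a).
Decompose pair/2: a ≐ a,  pair(a, m) ≐ X2.
Delete trivial equation a ≐ a.
Bind X2 := pair(a, m); no other remaining equation mentions X2.
Decompose pair/2: pair(h(m, 6, Z), h(0, pair(pair(h(6, a, m), a), a), h(6, a, m))) ≐ pair(Q, R),  h(h(6, m, a), pair(0, Y1), Y1) ≐ h(W, Z, pair(W, m)).
Decompose pair/2: h(m, 6, Z) ≐ Q,  h(0, pair(pair(h(6, a, m), a), a), h(6, a, m)) ≐ R.
Bind Q := h(m, 6, Z); no other remaining equation mentions Q.
Bind R := h(0, pair(pair(h(6, a, m), a), a), h(6, a, m)); no other remaining equation mentions R.
Decompose h/3: h(6, m, a) ≐ W,  pair(0, Y1) ≐ Z,  Y1 ≐ pair(W, m).
Bind W := h(6, m, a); substituting into the one remaining equation that mentions W gives: Y1 ≐ pair(h(6, m, a), m). Substituting into the earlier binding gives U := h(6, m, a).
Bind Z := pair(0, Y1); no other remaining equation mentions Z. Substituting into the earlier binding gives Q := h(m, 6, pair(0, Y1)).
Bind Y1 := pair(h(6, m, a), m). Substituting into the earlier bindings gives Q := h(m, 6, pair(0, pair(h(6, m, a), m))), Z := pair(0, pair(h(6, m, a), m)).
MGU = { Y2 -> pair(pair(h(6, a, m), a), a), U -> h(6, m, a), N -> h(6, a, m), X2 -> pair(a, m), Q -> h(m, 6, pair(0, pair(h(6, m, a), m))), R -> h(0, pair(pair(h(6, a, m), a), a), h(6, a, m)), W -> h(6, m, a), Z -> pair(0, pair(h(6, m, a), m)), Y1 -> pair(h(6, m, a), m) }, so R -> h(0, pair(pair(h(6, a, m), a), a), h(6, a, m)).

h(0, pair(pair(h(6, a, m), a), a), h(6, a, m))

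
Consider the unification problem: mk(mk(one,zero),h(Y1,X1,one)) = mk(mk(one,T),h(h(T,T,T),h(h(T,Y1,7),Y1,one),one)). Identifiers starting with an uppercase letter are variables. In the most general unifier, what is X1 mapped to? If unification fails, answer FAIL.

h(h(zero,h(zero,zero,zero),7),h(zero,zero,zero),one)

Decompose mk/2: mk(one,zero) = mk(one,T),  h(Y1,X1,one) = h(h(T,T,T),h(h(T,Y1,7),Y1,one),one).
Decompose mk/2: one = one,  zero = T.
Delete trivial equation one = one.
Bind T := zero; substituting into the remaining equation gives: h(Y1,X1,one) = h(h(zero,zero,zero),h(h(zero,Y1,7),Y1,one),one).
Decompose h/3: Y1 = h(zero,zero,zero),  X1 = h(h(zero,Y1,7),Y1,one),  one = one.
Bind Y1 := h(zero,zero,zero); substituting into the one remaining equation that mentions Y1 gives: X1 = h(h(zero,h(zero,zero,zero),7),h(zero,zero,zero),one).
Bind X1 := h(h(zero,h(zero,zero,zero),7),h(zero,zero,zero),one); no other remaining equation mentions X1.
Delete trivial equation one = one.
MGU = { T := zero, Y1 := h(zero,zero,zero), X1 := h(h(zero,h(zero,zero,zero),7),h(zero,zero,zero),one) }, so X1 := h(h(zero,h(zero,zero,zero),7),h(zero,zero,zero),one).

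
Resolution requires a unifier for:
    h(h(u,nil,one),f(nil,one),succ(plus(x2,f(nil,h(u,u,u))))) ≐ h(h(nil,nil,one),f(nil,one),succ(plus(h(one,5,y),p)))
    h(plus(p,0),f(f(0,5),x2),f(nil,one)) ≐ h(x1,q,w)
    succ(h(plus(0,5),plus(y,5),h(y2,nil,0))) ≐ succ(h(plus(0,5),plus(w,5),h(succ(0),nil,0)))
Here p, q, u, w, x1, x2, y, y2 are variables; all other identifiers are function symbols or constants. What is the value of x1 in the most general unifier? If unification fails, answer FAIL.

plus(f(nil,h(nil,nil,nil)),0)

Decompose h/3: h(u,nil,one) ≐ h(nil,nil,one),  f(nil,one) ≐ f(nil,one),  succ(plus(x2,f(nil,h(u,u,u)))) ≐ succ(plus(h(one,5,y),p)).
Decompose h/3: u ≐ nil,  nil ≐ nil,  one ≐ one.
Bind u := nil; substituting into the one remaining equation that mentions u gives: succ(plus(x2,f(nil,h(nil,nil,nil)))) ≐ succ(plus(h(one,5,y),p)).
Delete trivial equation nil ≐ nil.
Delete trivial equation one ≐ one.
Delete trivial equation f(nil,one) ≐ f(nil,one).
Decompose succ/1: plus(x2,f(nil,h(nil,nil,nil))) ≐ plus(h(one,5,y),p).
Decompose plus/2: x2 ≐ h(one,5,y),  f(nil,h(nil,nil,nil)) ≐ p.
Bind x2 := h(one,5,y); substituting into the one remaining equation that mentions x2 gives: h(plus(p,0),f(f(0,5),h(one,5,y)),f(nil,one)) ≐ h(x1,q,w).
Bind p := f(nil,h(nil,nil,nil)); substituting into the one remaining equation that mentions p gives: h(plus(f(nil,h(nil,nil,nil)),0),f(f(0,5),h(one,5,y)),f(nil,one)) ≐ h(x1,q,w).
Decompose h/3: plus(f(nil,h(nil,nil,nil)),0) ≐ x1,  f(f(0,5),h(one,5,y)) ≐ q,  f(nil,one) ≐ w.
Bind x1 := plus(f(nil,h(nil,nil,nil)),0); no other remaining equation mentions x1.
Bind q := f(f(0,5),h(one,5,y)); no other remaining equation mentions q.
Bind w := f(nil,one); substituting into the remaining equation gives: succ(h(plus(0,5),plus(y,5),h(y2,nil,0))) ≐ succ(h(plus(0,5),plus(f(nil,one),5),h(succ(0),nil,0))).
Decompose succ/1: h(plus(0,5),plus(y,5),h(y2,nil,0)) ≐ h(plus(0,5),plus(f(nil,one),5),h(succ(0),nil,0)).
Decompose h/3: plus(0,5) ≐ plus(0,5),  plus(y,5) ≐ plus(f(nil,one),5),  h(y2,nil,0) ≐ h(succ(0),nil,0).
Delete trivial equation plus(0,5) ≐ plus(0,5).
Decompose plus/2: y ≐ f(nil,one),  5 ≐ 5.
Bind y := f(nil,one); no other remaining equation mentions y. Substituting into the earlier bindings gives x2 := h(one,5,f(nil,one)), q := f(f(0,5),h(one,5,f(nil,one))).
Delete trivial equation 5 ≐ 5.
Decompose h/3: y2 ≐ succ(0),  nil ≐ nil,  0 ≐ 0.
Bind y2 := succ(0); no other remaining equation mentions y2.
Delete trivial equation nil ≐ nil.
Delete trivial equation 0 ≐ 0.
MGU = { u := nil, x2 := h(one,5,f(nil,one)), p := f(nil,h(nil,nil,nil)), x1 := plus(f(nil,h(nil,nil,nil)),0), q := f(f(0,5),h(one,5,f(nil,one))), w := f(nil,one), y := f(nil,one), y2 := succ(0) }, so x1 := plus(f(nil,h(nil,nil,nil)),0).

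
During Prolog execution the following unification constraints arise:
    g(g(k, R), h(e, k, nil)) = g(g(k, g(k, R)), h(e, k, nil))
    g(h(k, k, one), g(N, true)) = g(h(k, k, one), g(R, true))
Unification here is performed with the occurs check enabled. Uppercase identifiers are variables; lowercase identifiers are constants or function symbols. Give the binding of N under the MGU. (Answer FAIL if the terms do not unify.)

FAIL

Decompose g/2: g(k, R) = g(k, g(k, R)),  h(e, k, nil) = h(e, k, nil).
Decompose g/2: k = k,  R = g(k, R).
Delete trivial equation k = k.
Occurs check fails: R occurs in g(k, R); the equation R = g(k, R) has no finite solution.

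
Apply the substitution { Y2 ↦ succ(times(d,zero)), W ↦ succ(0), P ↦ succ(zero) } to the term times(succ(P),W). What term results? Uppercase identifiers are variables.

times(succ(succ(zero)),succ(0))

Replace each occurrence of W with succ(0).
Replace each occurrence of P with succ(zero).
Result: times(succ(succ(zero)),succ(0)).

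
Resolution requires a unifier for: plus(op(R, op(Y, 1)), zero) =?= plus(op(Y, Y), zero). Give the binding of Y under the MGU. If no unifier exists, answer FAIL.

FAIL

Decompose plus/2: op(R, op(Y, 1)) =?= op(Y, Y),  zero =?= zero.
Decompose op/2: R =?= Y,  op(Y, 1) =?= Y.
Bind R := Y; no other remaining equation mentions R.
Occurs check fails: Y occurs in op(Y, 1); the equation Y =?= op(Y, 1) has no finite solution.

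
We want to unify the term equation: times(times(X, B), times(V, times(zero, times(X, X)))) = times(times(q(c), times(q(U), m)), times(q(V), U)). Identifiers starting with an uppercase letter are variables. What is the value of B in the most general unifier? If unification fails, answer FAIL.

Decompose times/2: times(X, B) = times(q(c), times(q(U), m)),  times(V, times(zero, times(X, X))) = times(q(V), U).
Decompose times/2: X = q(c),  B = times(q(U), m).
Bind X := q(c); substituting into the one remaining equation that mentions X gives: times(V, times(zero, times(q(c), q(c)))) = times(q(V), U).
Bind B := times(q(U), m); no other remaining equation mentions B.
Decompose times/2: V = q(V),  times(zero, times(q(c), q(c))) = U.
Occurs check fails: V occurs in q(V); the equation V = q(V) has no finite solution.

FAIL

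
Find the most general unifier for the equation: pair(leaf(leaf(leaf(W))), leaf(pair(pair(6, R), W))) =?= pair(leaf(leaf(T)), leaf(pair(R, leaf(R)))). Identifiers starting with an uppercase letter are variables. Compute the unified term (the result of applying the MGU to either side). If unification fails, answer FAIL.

FAIL

Decompose pair/2: leaf(leaf(leaf(W))) =?= leaf(leaf(T)),  leaf(pair(pair(6, R), W)) =?= leaf(pair(R, leaf(R))).
Decompose leaf/1: leaf(leaf(W)) =?= leaf(T).
Decompose leaf/1: leaf(W) =?= T.
Bind T := leaf(W); no other remaining equation mentions T.
Decompose leaf/1: pair(pair(6, R), W) =?= pair(R, leaf(R)).
Decompose pair/2: pair(6, R) =?= R,  W =?= leaf(R).
Occurs check fails: R occurs in pair(6, R); the equation R =?= pair(6, R) has no finite solution.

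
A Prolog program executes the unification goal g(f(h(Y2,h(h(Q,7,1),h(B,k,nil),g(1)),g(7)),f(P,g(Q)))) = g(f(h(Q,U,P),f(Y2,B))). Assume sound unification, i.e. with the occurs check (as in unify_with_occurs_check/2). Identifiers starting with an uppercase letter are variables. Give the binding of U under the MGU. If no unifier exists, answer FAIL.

Decompose g/1: f(h(Y2,h(h(Q,7,1),h(B,k,nil),g(1)),g(7)),f(P,g(Q))) = f(h(Q,U,P),f(Y2,B)).
Decompose f/2: h(Y2,h(h(Q,7,1),h(B,k,nil),g(1)),g(7)) = h(Q,U,P),  f(P,g(Q)) = f(Y2,B).
Decompose h/3: Y2 = Q,  h(h(Q,7,1),h(B,k,nil),g(1)) = U,  g(7) = P.
Bind Y2 := Q; substituting into the one remaining equation that mentions Y2 gives: f(P,g(Q)) = f(Q,B).
Bind U := h(h(Q,7,1),h(B,k,nil),g(1)); no other remaining equation mentions U.
Bind P := g(7); substituting into the remaining equation gives: f(g(7),g(Q)) = f(Q,B).
Decompose f/2: g(7) = Q,  g(Q) = B.
Bind Q := g(7); substituting into the remaining equation gives: g(g(7)) = B. Substituting into the earlier bindings gives Y2 := g(7), U := h(h(g(7),7,1),h(B,k,nil),g(1)).
Bind B := g(g(7)). Substituting into the earlier binding gives U := h(h(g(7),7,1),h(g(g(7)),k,nil),g(1)).
MGU = { Y2 -> g(7), U -> h(h(g(7),7,1),h(g(g(7)),k,nil),g(1)), P -> g(7), Q -> g(7), B -> g(g(7)) }, so U -> h(h(g(7),7,1),h(g(g(7)),k,nil),g(1)).

h(h(g(7),7,1),h(g(g(7)),k,nil),g(1))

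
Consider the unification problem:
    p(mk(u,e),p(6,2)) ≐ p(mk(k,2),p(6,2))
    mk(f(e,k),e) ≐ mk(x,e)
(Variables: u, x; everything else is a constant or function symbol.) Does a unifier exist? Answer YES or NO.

NO

Decompose p/2: mk(u,e) ≐ mk(k,2),  p(6,2) ≐ p(6,2).
Decompose mk/2: u ≐ k,  e ≐ 2.
Bind u := k; no other remaining equation mentions u.
Clash: constants e and 2 differ; no unifier exists.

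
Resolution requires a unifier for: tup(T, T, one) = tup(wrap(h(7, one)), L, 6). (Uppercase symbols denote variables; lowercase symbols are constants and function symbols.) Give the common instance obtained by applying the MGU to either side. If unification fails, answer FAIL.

FAIL

Decompose tup/3: T = wrap(h(7, one)),  T = L,  one = 6.
Bind T := wrap(h(7, one)); substituting into the one remaining equation that mentions T gives: wrap(h(7, one)) = L.
Bind L := wrap(h(7, one)); no other remaining equation mentions L.
Clash: constants one and 6 differ; no unifier exists.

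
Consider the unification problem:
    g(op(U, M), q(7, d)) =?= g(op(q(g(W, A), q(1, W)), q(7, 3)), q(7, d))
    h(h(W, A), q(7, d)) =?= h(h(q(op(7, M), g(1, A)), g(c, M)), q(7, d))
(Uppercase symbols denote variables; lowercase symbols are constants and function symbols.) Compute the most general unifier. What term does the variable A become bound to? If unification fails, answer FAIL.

Decompose g/2: op(U, M) =?= op(q(g(W, A), q(1, W)), q(7, 3)),  q(7, d) =?= q(7, d).
Decompose op/2: U =?= q(g(W, A), q(1, W)),  M =?= q(7, 3).
Bind U := q(g(W, A), q(1, W)); no other remaining equation mentions U.
Bind M := q(7, 3); substituting into the one remaining equation that mentions M gives: h(h(W, A), q(7, d)) =?= h(h(q(op(7, q(7, 3)), g(1, A)), g(c, q(7, 3))), q(7, d)).
Delete trivial equation q(7, d) =?= q(7, d).
Decompose h/2: h(W, A) =?= h(q(op(7, q(7, 3)), g(1, A)), g(c, q(7, 3))),  q(7, d) =?= q(7, d).
Decompose h/2: W =?= q(op(7, q(7, 3)), g(1, A)),  A =?= g(c, q(7, 3)).
Bind W := q(op(7, q(7, 3)), g(1, A)); no other remaining equation mentions W. Substituting into the earlier binding gives U := q(g(q(op(7, q(7, 3)), g(1, A)), A), q(1, q(op(7, q(7, 3)), g(1, A)))).
Bind A := g(c, q(7, 3)); no other remaining equation mentions A. Substituting into the earlier bindings gives U := q(g(q(op(7, q(7, 3)), g(1, g(c, q(7, 3)))), g(c, q(7, 3))), q(1, q(op(7, q(7, 3)), g(1, g(c, q(7, 3)))))), W := q(op(7, q(7, 3)), g(1, g(c, q(7, 3)))).
Delete trivial equation q(7, d) =?= q(7, d).
MGU = { U -> q(g(q(op(7, q(7, 3)), g(1, g(c, q(7, 3)))), g(c, q(7, 3))), q(1, q(op(7, q(7, 3)), g(1, g(c, q(7, 3)))))), M -> q(7, 3), W -> q(op(7, q(7, 3)), g(1, g(c, q(7, 3)))), A -> g(c, q(7, 3)) }, so A -> g(c, q(7, 3)).

g(c, q(7, 3))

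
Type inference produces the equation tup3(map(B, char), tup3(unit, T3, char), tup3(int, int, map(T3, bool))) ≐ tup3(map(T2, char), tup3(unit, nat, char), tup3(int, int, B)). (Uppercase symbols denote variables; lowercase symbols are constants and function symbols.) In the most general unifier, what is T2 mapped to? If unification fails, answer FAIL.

map(nat, bool)

Decompose tup3/3: map(B, char) ≐ map(T2, char),  tup3(unit, T3, char) ≐ tup3(unit, nat, char),  tup3(int, int, map(T3, bool)) ≐ tup3(int, int, B).
Decompose map/2: B ≐ T2,  char ≐ char.
Bind B := T2; substituting into the one remaining equation that mentions B gives: tup3(int, int, map(T3, bool)) ≐ tup3(int, int, T2).
Delete trivial equation char ≐ char.
Decompose tup3/3: unit ≐ unit,  T3 ≐ nat,  char ≐ char.
Delete trivial equation unit ≐ unit.
Bind T3 := nat; substituting into the one remaining equation that mentions T3 gives: tup3(int, int, map(nat, bool)) ≐ tup3(int, int, T2).
Delete trivial equation char ≐ char.
Decompose tup3/3: int ≐ int,  int ≐ int,  map(nat, bool) ≐ T2.
Delete trivial equation int ≐ int.
Delete trivial equation int ≐ int.
Bind T2 := map(nat, bool). Substituting into the earlier binding gives B := map(nat, bool).
MGU = { B ↦ map(nat, bool), T3 ↦ nat, T2 ↦ map(nat, bool) }, so T2 ↦ map(nat, bool).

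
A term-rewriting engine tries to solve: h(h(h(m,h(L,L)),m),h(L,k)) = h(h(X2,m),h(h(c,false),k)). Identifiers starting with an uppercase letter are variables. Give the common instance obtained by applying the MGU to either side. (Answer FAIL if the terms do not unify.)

Decompose h/2: h(h(m,h(L,L)),m) = h(X2,m),  h(L,k) = h(h(c,false),k).
Decompose h/2: h(m,h(L,L)) = X2,  m = m.
Bind X2 := h(m,h(L,L)); no other remaining equation mentions X2.
Delete trivial equation m = m.
Decompose h/2: L = h(c,false),  k = k.
Bind L := h(c,false); no other remaining equation mentions L. Substituting into the earlier binding gives X2 := h(m,h(h(c,false),h(c,false))).
Delete trivial equation k = k.
Applying the MGU to either side gives h(h(h(m,h(h(c,false),h(c,false))),m),h(h(c,false),k)).

h(h(h(m,h(h(c,false),h(c,false))),m),h(h(c,false),k))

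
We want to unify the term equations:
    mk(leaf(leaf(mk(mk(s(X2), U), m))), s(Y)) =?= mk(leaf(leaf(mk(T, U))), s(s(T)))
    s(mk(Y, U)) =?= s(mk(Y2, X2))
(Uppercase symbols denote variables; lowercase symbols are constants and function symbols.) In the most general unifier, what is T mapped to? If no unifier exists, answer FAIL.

Decompose mk/2: leaf(leaf(mk(mk(s(X2), U), m))) =?= leaf(leaf(mk(T, U))),  s(Y) =?= s(s(T)).
Decompose leaf/1: leaf(mk(mk(s(X2), U), m)) =?= leaf(mk(T, U)).
Decompose leaf/1: mk(mk(s(X2), U), m) =?= mk(T, U).
Decompose mk/2: mk(s(X2), U) =?= T,  m =?= U.
Bind T := mk(s(X2), U); substituting into the one remaining equation that mentions T gives: s(Y) =?= s(s(mk(s(X2), U))).
Bind U := m; substituting into the remaining equations gives: s(Y) =?= s(s(mk(s(X2), m))),  s(mk(Y, m)) =?= s(mk(Y2, X2)). Substituting into the earlier binding gives T := mk(s(X2), m).
Decompose s/1: Y =?= s(mk(s(X2), m)).
Bind Y := s(mk(s(X2), m)); substituting into the remaining equation gives: s(mk(s(mk(s(X2), m)), m)) =?= s(mk(Y2, X2)).
Decompose s/1: mk(s(mk(s(X2), m)), m) =?= mk(Y2, X2).
Decompose mk/2: s(mk(s(X2), m)) =?= Y2,  m =?= X2.
Bind Y2 := s(mk(s(X2), m)); no other remaining equation mentions Y2.
Bind X2 := m. Substituting into the earlier bindings gives T := mk(s(m), m), Y := s(mk(s(m), m)), Y2 := s(mk(s(m), m)).
MGU = { T := mk(s(m), m), U := m, Y := s(mk(s(m), m)), Y2 := s(mk(s(m), m)), X2 := m }, so T := mk(s(m), m).

mk(s(m), m)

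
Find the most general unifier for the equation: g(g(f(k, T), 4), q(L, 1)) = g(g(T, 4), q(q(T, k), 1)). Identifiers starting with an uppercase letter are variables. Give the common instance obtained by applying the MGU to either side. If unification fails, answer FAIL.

FAIL

Decompose g/2: g(f(k, T), 4) = g(T, 4),  q(L, 1) = q(q(T, k), 1).
Decompose g/2: f(k, T) = T,  4 = 4.
Occurs check fails: T occurs in f(k, T); the equation T = f(k, T) has no finite solution.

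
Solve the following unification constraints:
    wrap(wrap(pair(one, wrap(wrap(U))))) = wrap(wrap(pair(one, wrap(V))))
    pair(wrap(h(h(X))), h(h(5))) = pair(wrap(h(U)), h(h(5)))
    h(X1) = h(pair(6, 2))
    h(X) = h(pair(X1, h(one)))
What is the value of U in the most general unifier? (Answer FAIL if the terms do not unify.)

Decompose wrap/1: wrap(pair(one, wrap(wrap(U)))) = wrap(pair(one, wrap(V))).
Decompose wrap/1: pair(one, wrap(wrap(U))) = pair(one, wrap(V)).
Decompose pair/2: one = one,  wrap(wrap(U)) = wrap(V).
Delete trivial equation one = one.
Decompose wrap/1: wrap(U) = V.
Bind V := wrap(U); no other remaining equation mentions V.
Decompose pair/2: wrap(h(h(X))) = wrap(h(U)),  h(h(5)) = h(h(5)).
Decompose wrap/1: h(h(X)) = h(U).
Decompose h/1: h(X) = U.
Bind U := h(X); no other remaining equation mentions U. Substituting into the earlier binding gives V := wrap(h(X)).
Delete trivial equation h(h(5)) = h(h(5)).
Decompose h/1: X1 = pair(6, 2).
Bind X1 := pair(6, 2); substituting into the remaining equation gives: h(X) = h(pair(pair(6, 2), h(one))).
Decompose h/1: X = pair(pair(6, 2), h(one)).
Bind X := pair(pair(6, 2), h(one)). Substituting into the earlier bindings gives V := wrap(h(pair(pair(6, 2), h(one)))), U := h(pair(pair(6, 2), h(one))).
MGU = { V -> wrap(h(pair(pair(6, 2), h(one)))), U -> h(pair(pair(6, 2), h(one))), X1 -> pair(6, 2), X -> pair(pair(6, 2), h(one)) }, so U -> h(pair(pair(6, 2), h(one))).

h(pair(pair(6, 2), h(one)))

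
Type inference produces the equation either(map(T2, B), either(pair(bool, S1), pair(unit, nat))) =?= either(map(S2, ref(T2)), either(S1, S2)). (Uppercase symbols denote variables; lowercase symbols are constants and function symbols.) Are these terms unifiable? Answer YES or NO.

NO

Decompose either/2: map(T2, B) =?= map(S2, ref(T2)),  either(pair(bool, S1), pair(unit, nat)) =?= either(S1, S2).
Decompose map/2: T2 =?= S2,  B =?= ref(T2).
Bind T2 := S2; substituting into the one remaining equation that mentions T2 gives: B =?= ref(S2).
Bind B := ref(S2); no other remaining equation mentions B.
Decompose either/2: pair(bool, S1) =?= S1,  pair(unit, nat) =?= S2.
Occurs check fails: S1 occurs in pair(bool, S1); the equation S1 =?= pair(bool, S1) has no finite solution.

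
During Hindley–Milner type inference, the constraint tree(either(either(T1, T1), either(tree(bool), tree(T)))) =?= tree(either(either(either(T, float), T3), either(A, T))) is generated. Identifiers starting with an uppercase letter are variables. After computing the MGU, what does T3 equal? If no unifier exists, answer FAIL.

Decompose tree/1: either(either(T1, T1), either(tree(bool), tree(T))) =?= either(either(either(T, float), T3), either(A, T)).
Decompose either/2: either(T1, T1) =?= either(either(T, float), T3),  either(tree(bool), tree(T)) =?= either(A, T).
Decompose either/2: T1 =?= either(T, float),  T1 =?= T3.
Bind T1 := either(T, float); substituting into the one remaining equation that mentions T1 gives: either(T, float) =?= T3.
Bind T3 := either(T, float); no other remaining equation mentions T3.
Decompose either/2: tree(bool) =?= A,  tree(T) =?= T.
Bind A := tree(bool); no other remaining equation mentions A.
Occurs check fails: T occurs in tree(T); the equation T =?= tree(T) has no finite solution.

FAIL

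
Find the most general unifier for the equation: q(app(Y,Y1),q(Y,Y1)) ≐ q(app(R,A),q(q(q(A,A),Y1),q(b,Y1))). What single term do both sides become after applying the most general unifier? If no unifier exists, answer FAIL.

Decompose q/2: app(Y,Y1) ≐ app(R,A),  q(Y,Y1) ≐ q(q(q(A,A),Y1),q(b,Y1)).
Decompose app/2: Y ≐ R,  Y1 ≐ A.
Bind Y := R; substituting into the one remaining equation that mentions Y gives: q(R,Y1) ≐ q(q(q(A,A),Y1),q(b,Y1)).
Bind Y1 := A; substituting into the remaining equation gives: q(R,A) ≐ q(q(q(A,A),A),q(b,A)).
Decompose q/2: R ≐ q(q(A,A),A),  A ≐ q(b,A).
Bind R := q(q(A,A),A); no other remaining equation mentions R. Substituting into the earlier binding gives Y := q(q(A,A),A).
Occurs check fails: A occurs in q(b,A); the equation A ≐ q(b,A) has no finite solution.

FAIL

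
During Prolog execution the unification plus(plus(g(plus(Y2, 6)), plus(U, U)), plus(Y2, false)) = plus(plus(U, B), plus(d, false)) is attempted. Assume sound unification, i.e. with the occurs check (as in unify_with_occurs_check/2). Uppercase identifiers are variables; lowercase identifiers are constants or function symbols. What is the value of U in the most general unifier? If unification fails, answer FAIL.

g(plus(d, 6))

Decompose plus/2: plus(g(plus(Y2, 6)), plus(U, U)) = plus(U, B),  plus(Y2, false) = plus(d, false).
Decompose plus/2: g(plus(Y2, 6)) = U,  plus(U, U) = B.
Bind U := g(plus(Y2, 6)); substituting into the one remaining equation that mentions U gives: plus(g(plus(Y2, 6)), g(plus(Y2, 6))) = B.
Bind B := plus(g(plus(Y2, 6)), g(plus(Y2, 6))); no other remaining equation mentions B.
Decompose plus/2: Y2 = d,  false = false.
Bind Y2 := d; no other remaining equation mentions Y2. Substituting into the earlier bindings gives U := g(plus(d, 6)), B := plus(g(plus(d, 6)), g(plus(d, 6))).
Delete trivial equation false = false.
MGU = { U = g(plus(d, 6)), B = plus(g(plus(d, 6)), g(plus(d, 6))), Y2 = d }, so U = g(plus(d, 6)).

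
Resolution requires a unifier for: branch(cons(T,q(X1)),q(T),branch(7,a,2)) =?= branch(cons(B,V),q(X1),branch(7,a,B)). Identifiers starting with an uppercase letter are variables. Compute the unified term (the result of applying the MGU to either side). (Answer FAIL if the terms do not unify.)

branch(cons(2,q(2)),q(2),branch(7,a,2))

Decompose branch/3: cons(T,q(X1)) =?= cons(B,V),  q(T) =?= q(X1),  branch(7,a,2) =?= branch(7,a,B).
Decompose cons/2: T =?= B,  q(X1) =?= V.
Bind T := B; substituting into the one remaining equation that mentions T gives: q(B) =?= q(X1).
Bind V := q(X1); no other remaining equation mentions V.
Decompose q/1: B =?= X1.
Bind B := X1; substituting into the remaining equation gives: branch(7,a,2) =?= branch(7,a,X1). Substituting into the earlier binding gives T := X1.
Decompose branch/3: 7 =?= 7,  a =?= a,  2 =?= X1.
Delete trivial equation 7 =?= 7.
Delete trivial equation a =?= a.
Bind X1 := 2. Substituting into the earlier bindings gives T := 2, V := q(2), B := 2.
Applying the MGU to either side gives branch(cons(2,q(2)),q(2),branch(7,a,2)).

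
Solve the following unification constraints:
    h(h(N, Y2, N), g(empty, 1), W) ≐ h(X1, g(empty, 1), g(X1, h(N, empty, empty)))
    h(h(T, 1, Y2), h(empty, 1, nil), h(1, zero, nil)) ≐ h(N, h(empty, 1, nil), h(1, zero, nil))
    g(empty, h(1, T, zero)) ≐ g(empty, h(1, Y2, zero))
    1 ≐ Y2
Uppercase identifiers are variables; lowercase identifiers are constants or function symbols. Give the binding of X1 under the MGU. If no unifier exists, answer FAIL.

Decompose h/3: h(N, Y2, N) ≐ X1,  g(empty, 1) ≐ g(empty, 1),  W ≐ g(X1, h(N, empty, empty)).
Bind X1 := h(N, Y2, N); substituting into the one remaining equation that mentions X1 gives: W ≐ g(h(N, Y2, N), h(N, empty, empty)).
Delete trivial equation g(empty, 1) ≐ g(empty, 1).
Bind W := g(h(N, Y2, N), h(N, empty, empty)); no other remaining equation mentions W.
Decompose h/3: h(T, 1, Y2) ≐ N,  h(empty, 1, nil) ≐ h(empty, 1, nil),  h(1, zero, nil) ≐ h(1, zero, nil).
Bind N := h(T, 1, Y2); no other remaining equation mentions N. Substituting into the earlier bindings gives X1 := h(h(T, 1, Y2), Y2, h(T, 1, Y2)), W := g(h(h(T, 1, Y2), Y2, h(T, 1, Y2)), h(h(T, 1, Y2), empty, empty)).
Delete trivial equation h(empty, 1, nil) ≐ h(empty, 1, nil).
Delete trivial equation h(1, zero, nil) ≐ h(1, zero, nil).
Decompose g/2: empty ≐ empty,  h(1, T, zero) ≐ h(1, Y2, zero).
Delete trivial equation empty ≐ empty.
Decompose h/3: 1 ≐ 1,  T ≐ Y2,  zero ≐ zero.
Delete trivial equation 1 ≐ 1.
Bind T := Y2; no other remaining equation mentions T. Substituting into the earlier bindings gives X1 := h(h(Y2, 1, Y2), Y2, h(Y2, 1, Y2)), W := g(h(h(Y2, 1, Y2), Y2, h(Y2, 1, Y2)), h(h(Y2, 1, Y2), empty, empty)), N := h(Y2, 1, Y2).
Delete trivial equation zero ≐ zero.
Bind Y2 := 1. Substituting into the earlier bindings gives X1 := h(h(1, 1, 1), 1, h(1, 1, 1)), W := g(h(h(1, 1, 1), 1, h(1, 1, 1)), h(h(1, 1, 1), empty, empty)), N := h(1, 1, 1), T := 1.
MGU = { X1 := h(h(1, 1, 1), 1, h(1, 1, 1)), W := g(h(h(1, 1, 1), 1, h(1, 1, 1)), h(h(1, 1, 1), empty, empty)), N := h(1, 1, 1), T := 1, Y2 := 1 }, so X1 := h(h(1, 1, 1), 1, h(1, 1, 1)).

h(h(1, 1, 1), 1, h(1, 1, 1))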